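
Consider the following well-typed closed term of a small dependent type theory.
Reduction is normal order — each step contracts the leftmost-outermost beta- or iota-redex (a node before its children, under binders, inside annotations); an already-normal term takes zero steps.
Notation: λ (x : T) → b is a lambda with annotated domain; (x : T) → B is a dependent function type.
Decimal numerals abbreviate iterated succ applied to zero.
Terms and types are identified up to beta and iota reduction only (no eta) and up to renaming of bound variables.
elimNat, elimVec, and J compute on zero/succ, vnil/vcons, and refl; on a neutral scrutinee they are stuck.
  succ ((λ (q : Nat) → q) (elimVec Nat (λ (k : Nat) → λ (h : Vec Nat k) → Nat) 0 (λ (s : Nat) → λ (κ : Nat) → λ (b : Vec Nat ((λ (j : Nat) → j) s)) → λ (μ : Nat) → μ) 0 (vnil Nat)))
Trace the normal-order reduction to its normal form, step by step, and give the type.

normal-order reduction sequence:
  succ ((λ (q : Nat) → q) (elimVec Nat (λ (k : Nat) → λ (h : Vec Nat k) → Nat) 0 (λ (s : Nat) → λ (κ : Nat) → λ (b : Vec Nat ((λ (j : Nat) → j) s)) → λ (μ : Nat) → μ) 0 (vnil Nat)))
  ~> succ (elimVec Nat (λ (q : Nat) → λ (k : Vec Nat q) → Nat) 0 (λ (h : Nat) → λ (s : Nat) → λ (κ : Vec Nat ((λ (b : Nat) → b) h)) → λ (j : Nat) → j) 0 (vnil Nat))
  ~> 1
type:
  Nat


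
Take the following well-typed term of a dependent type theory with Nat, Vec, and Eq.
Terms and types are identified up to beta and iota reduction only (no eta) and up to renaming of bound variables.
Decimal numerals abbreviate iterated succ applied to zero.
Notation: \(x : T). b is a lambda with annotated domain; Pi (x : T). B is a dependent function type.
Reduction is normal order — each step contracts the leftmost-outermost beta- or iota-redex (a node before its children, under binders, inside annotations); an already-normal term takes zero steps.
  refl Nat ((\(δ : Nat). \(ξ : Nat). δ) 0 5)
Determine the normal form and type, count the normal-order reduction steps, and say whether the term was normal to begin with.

reduced normal form:
  refl Nat 0
inferred type:
  Eq Nat 0 0
reduction steps (normal order): 2
term was already normal: no
first redex: a beta-redex


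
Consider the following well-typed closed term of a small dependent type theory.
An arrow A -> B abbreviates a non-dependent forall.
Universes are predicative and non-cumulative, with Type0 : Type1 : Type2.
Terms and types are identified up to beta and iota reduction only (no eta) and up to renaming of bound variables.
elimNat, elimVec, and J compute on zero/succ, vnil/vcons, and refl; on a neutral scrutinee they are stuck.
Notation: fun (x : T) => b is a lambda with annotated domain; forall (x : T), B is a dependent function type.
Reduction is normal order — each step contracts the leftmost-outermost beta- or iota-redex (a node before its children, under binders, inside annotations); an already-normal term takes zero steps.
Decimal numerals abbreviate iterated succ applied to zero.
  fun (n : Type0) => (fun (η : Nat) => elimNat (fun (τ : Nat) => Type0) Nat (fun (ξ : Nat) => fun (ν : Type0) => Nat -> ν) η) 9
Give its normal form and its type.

normal form:
  fun (n : Type0) => Nat -> Nat -> Nat -> Nat -> Nat -> Nat -> Nat -> Nat -> Nat -> Nat
inferred type:
  Type0 -> Type0


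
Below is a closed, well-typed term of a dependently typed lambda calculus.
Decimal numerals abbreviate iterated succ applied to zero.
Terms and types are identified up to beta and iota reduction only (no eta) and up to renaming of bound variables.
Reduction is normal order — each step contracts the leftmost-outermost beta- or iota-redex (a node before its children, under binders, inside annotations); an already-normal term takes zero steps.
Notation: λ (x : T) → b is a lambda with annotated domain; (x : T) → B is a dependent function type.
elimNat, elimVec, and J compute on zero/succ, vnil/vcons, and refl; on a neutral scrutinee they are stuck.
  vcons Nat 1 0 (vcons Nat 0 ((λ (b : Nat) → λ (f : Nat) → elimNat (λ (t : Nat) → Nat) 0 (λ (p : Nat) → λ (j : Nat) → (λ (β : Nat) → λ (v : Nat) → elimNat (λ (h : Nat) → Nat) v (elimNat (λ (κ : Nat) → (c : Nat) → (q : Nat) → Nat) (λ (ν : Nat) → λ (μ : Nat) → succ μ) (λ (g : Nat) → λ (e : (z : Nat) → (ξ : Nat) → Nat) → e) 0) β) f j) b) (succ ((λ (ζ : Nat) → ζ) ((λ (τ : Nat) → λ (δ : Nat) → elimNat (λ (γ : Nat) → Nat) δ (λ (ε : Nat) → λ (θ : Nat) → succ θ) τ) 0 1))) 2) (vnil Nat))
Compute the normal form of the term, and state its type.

normal form:
  vcons Nat 1 0 (vcons Nat 0 4 (vnil Nat))
the term's type:
  Vec Nat 2


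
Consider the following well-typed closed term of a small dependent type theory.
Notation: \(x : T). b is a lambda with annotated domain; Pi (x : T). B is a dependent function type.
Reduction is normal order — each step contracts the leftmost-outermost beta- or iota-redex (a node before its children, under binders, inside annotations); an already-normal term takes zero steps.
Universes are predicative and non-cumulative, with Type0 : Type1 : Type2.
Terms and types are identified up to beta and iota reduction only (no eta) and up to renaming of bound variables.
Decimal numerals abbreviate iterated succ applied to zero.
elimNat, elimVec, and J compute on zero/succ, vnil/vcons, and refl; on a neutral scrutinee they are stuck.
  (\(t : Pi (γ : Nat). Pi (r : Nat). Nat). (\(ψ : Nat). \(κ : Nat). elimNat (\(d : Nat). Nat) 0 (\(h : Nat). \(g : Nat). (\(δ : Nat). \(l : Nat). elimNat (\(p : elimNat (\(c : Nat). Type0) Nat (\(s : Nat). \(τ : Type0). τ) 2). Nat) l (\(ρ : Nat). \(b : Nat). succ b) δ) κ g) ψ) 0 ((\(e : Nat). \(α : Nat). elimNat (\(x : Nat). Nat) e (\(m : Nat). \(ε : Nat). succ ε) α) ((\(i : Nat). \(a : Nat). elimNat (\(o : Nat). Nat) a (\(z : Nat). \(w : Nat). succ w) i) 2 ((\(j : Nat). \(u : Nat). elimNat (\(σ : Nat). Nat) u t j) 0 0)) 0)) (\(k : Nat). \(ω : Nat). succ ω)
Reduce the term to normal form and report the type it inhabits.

resulting normal form:
  0
inferred type:
  Nat
observation: contracting a beta-redex first, the term normalizes in 4 steps.


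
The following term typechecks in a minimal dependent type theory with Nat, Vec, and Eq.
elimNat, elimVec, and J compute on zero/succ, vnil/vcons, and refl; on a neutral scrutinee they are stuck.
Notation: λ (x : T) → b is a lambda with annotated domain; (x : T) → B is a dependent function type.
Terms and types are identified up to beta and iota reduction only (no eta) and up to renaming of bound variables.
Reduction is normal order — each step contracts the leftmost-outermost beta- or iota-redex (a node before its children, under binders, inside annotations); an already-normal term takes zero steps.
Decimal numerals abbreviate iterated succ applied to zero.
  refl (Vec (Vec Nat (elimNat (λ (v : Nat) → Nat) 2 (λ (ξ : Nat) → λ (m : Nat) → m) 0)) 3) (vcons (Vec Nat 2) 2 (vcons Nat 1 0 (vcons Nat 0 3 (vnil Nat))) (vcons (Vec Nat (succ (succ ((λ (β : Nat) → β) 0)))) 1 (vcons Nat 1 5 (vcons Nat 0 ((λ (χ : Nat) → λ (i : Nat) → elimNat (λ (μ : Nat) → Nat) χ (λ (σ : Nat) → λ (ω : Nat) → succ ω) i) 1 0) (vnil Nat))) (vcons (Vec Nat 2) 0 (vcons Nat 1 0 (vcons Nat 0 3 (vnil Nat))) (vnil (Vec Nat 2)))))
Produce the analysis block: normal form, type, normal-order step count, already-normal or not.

resulting normal form:
  refl (Vec (Vec Nat 2) 3) (vcons (Vec Nat 2) 2 (vcons Nat 1 0 (vcons Nat 0 3 (vnil Nat))) (vcons (Vec Nat 2) 1 (vcons Nat 1 5 (vcons Nat 0 1 (vnil Nat))) (vcons (Vec Nat 2) 0 (vcons Nat 1 0 (vcons Nat 0 3 (vnil Nat))) (vnil (Vec Nat 2)))))
inferred type:
  Eq (Vec (Vec Nat 2) 3) (vcons (Vec Nat 2) 2 (vcons Nat 1 0 (vcons Nat 0 3 (vnil Nat))) (vcons (Vec Nat 2) 1 (vcons Nat 1 5 (vcons Nat 0 1 (vnil Nat))) (vcons (Vec Nat 2) 0 (vcons Nat 1 0 (vcons Nat 0 3 (vnil Nat))) (vnil (Vec Nat 2))))) (vcons (Vec Nat 2) 2 (vcons Nat 1 0 (vcons Nat 0 3 (vnil Nat))) (vcons (Vec Nat 2) 1 (vcons Nat 1 5 (vcons Nat 0 1 (vnil Nat))) (vcons (Vec Nat 2) 0 (vcons Nat 1 0 (vcons Nat 0 3 (vnil Nat))) (vnil (Vec Nat 2)))))
steps to reach normal form (normal order): 5
term was already normal: no
first contracted redex: an elimNat iota-redex


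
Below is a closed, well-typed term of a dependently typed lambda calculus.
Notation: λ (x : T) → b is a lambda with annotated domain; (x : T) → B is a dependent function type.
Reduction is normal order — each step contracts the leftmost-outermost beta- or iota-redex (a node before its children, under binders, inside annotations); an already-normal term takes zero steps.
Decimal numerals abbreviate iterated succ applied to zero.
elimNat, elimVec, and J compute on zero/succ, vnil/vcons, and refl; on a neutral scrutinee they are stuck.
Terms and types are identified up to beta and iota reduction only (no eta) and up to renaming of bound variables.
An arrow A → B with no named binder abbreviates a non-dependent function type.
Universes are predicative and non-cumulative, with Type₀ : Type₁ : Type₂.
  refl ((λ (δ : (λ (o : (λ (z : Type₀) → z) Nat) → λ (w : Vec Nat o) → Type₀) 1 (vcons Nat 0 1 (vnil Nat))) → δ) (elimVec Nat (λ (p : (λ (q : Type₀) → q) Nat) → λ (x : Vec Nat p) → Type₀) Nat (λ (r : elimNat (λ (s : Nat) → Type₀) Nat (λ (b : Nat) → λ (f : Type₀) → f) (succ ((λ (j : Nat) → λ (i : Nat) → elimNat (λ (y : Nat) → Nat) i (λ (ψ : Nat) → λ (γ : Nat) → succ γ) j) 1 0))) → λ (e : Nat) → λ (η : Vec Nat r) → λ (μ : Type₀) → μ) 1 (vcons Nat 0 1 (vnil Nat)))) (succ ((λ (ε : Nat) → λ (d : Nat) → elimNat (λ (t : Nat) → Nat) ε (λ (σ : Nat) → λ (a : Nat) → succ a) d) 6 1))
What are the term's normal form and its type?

resulting normal form:
  refl Nat 8
type:
  Eq Nat 8 8
observation: 13 normal-order steps separate the term from its normal form.


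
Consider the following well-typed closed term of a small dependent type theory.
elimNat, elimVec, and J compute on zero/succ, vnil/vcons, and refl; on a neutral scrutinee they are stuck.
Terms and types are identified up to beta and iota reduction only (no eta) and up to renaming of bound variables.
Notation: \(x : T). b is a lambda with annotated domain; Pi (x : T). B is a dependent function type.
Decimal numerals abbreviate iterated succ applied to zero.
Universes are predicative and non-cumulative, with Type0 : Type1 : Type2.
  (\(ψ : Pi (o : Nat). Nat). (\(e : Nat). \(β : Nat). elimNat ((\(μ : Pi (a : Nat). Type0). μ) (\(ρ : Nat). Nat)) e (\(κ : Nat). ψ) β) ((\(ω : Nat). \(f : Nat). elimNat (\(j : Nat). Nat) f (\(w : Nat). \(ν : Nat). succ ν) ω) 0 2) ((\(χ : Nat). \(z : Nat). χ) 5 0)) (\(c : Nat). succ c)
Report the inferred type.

inferred type:
  Nat


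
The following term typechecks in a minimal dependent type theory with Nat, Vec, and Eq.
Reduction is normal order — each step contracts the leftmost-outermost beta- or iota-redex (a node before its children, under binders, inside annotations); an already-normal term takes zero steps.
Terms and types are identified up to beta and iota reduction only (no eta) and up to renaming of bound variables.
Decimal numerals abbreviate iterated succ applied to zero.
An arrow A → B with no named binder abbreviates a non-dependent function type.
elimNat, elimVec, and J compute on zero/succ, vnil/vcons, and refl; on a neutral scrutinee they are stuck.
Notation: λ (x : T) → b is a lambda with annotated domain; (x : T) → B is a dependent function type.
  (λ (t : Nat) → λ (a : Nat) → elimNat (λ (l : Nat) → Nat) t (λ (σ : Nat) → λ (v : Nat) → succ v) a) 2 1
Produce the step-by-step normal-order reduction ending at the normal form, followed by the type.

normal-order reduction:
  (λ (t : Nat) → λ (a : Nat) → elimNat (λ (l : Nat) → Nat) t (λ (σ : Nat) → λ (v : Nat) → succ v) a) 2 1
  ~> (λ (t : Nat) → elimNat (λ (a : Nat) → Nat) 2 (λ (l : Nat) → λ (σ : Nat) → succ σ) t) 1
  ~> elimNat (λ (t : Nat) → Nat) 2 (λ (a : Nat) → λ (l : Nat) → succ l) 1
  ~> (λ (t : Nat) → λ (a : Nat) → succ a) 0 (elimNat (λ (l : Nat) → Nat) 2 (λ (σ : Nat) → λ (v : Nat) → succ v) 0)
  ~> (λ (t : Nat) → succ t) (elimNat (λ (a : Nat) → Nat) 2 (λ (l : Nat) → λ (σ : Nat) → succ σ) 0)
  ~> succ (elimNat (λ (t : Nat) → Nat) 2 (λ (a : Nat) → λ (l : Nat) → succ l) 0)
  ~> 3
the term's type:
  Nat


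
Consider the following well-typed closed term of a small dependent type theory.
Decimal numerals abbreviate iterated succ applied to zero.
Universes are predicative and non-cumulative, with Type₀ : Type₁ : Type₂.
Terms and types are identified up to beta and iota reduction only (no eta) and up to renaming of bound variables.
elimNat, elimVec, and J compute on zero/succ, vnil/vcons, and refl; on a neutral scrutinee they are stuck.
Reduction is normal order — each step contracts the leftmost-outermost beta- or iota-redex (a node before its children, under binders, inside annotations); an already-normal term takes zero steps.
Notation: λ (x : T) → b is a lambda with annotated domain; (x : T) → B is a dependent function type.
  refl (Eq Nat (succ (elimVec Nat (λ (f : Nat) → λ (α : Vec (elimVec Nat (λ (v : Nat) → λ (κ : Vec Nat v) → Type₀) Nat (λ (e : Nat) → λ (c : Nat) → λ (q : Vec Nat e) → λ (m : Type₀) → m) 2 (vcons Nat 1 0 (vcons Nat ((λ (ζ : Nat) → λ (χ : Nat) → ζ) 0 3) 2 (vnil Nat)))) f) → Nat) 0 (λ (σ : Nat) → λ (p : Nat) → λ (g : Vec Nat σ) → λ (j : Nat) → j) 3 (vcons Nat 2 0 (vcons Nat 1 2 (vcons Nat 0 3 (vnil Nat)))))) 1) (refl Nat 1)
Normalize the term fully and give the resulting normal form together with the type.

reduced normal form:
  refl (Eq Nat 1 1) (refl Nat 1)
the term's type:
  Eq (Eq Nat 1 1) (refl Nat 1) (refl Nat 1)


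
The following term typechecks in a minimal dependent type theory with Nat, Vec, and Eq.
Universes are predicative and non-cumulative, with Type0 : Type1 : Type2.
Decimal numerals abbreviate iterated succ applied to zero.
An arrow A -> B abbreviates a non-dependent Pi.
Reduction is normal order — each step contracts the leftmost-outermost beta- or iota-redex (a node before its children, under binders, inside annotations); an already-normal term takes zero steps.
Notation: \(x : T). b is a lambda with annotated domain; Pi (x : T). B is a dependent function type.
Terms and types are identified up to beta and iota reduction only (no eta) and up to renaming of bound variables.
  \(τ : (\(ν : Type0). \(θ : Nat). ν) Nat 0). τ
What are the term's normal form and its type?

reduced normal form:
  \(τ : Nat). τ
the term's type:
  Nat -> Nat


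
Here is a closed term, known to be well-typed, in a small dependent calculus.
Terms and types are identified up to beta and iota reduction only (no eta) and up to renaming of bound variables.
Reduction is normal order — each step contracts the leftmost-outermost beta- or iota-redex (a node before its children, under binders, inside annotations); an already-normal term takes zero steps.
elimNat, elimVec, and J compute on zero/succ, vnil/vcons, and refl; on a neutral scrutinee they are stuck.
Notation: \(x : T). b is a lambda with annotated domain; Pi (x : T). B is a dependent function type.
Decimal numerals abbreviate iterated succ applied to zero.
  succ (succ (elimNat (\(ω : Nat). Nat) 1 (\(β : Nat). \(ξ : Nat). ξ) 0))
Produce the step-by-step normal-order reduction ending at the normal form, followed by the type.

normal-order reduction sequence:
  succ (succ (elimNat (\(ω : Nat). Nat) 1 (\(β : Nat). \(ξ : Nat). ξ) 0))
  ~> 3
inferred type:
  Nat


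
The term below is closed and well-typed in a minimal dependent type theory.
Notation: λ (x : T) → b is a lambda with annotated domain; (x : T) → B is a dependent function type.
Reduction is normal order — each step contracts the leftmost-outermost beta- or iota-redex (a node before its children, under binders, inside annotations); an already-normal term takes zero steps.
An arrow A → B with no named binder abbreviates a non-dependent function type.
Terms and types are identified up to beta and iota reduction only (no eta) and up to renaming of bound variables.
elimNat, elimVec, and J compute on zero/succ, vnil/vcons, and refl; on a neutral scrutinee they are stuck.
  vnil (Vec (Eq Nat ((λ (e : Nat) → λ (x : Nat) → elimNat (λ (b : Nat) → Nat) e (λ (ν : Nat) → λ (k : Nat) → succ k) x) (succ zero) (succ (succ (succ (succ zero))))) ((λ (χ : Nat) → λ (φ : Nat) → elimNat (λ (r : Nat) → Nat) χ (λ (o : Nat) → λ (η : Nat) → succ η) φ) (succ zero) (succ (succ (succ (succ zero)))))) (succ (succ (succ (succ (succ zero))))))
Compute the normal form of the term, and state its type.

normal form:
  vnil (Vec (Eq Nat (succ (succ (succ (succ (succ zero))))) (succ (succ (succ (succ (succ zero)))))) (succ (succ (succ (succ (succ zero))))))
the term's type:
  Vec (Vec (Eq Nat (succ (succ (succ (succ (succ zero))))) (succ (succ (succ (succ (succ zero)))))) (succ (succ (succ (succ (succ zero)))))) zero
observation: reduction starts at a beta-redex, and 30 normal-order steps reach the normal form.


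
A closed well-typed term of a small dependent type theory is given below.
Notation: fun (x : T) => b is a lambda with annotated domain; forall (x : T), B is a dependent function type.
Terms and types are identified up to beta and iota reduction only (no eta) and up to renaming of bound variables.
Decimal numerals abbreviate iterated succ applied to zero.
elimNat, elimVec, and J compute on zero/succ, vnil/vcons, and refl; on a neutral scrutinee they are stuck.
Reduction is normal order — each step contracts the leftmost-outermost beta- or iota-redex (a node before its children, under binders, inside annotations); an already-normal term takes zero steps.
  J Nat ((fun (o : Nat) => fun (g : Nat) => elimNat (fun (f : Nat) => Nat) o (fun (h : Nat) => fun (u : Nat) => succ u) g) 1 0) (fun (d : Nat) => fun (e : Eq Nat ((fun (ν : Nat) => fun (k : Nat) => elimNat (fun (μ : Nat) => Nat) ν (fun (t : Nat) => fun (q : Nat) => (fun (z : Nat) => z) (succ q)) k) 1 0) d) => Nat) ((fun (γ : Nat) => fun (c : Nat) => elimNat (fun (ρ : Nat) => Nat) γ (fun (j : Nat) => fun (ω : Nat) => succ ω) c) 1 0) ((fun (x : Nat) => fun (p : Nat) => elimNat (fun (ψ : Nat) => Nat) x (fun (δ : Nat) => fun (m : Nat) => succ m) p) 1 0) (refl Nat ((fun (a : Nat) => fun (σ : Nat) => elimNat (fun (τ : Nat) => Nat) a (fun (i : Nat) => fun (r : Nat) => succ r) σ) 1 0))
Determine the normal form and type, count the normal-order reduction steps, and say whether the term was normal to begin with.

resulting normal form:
  1
the term's type:
  Nat
reduction steps (normal order): 4
already normal: no
first contracted redex: a J iota-redex


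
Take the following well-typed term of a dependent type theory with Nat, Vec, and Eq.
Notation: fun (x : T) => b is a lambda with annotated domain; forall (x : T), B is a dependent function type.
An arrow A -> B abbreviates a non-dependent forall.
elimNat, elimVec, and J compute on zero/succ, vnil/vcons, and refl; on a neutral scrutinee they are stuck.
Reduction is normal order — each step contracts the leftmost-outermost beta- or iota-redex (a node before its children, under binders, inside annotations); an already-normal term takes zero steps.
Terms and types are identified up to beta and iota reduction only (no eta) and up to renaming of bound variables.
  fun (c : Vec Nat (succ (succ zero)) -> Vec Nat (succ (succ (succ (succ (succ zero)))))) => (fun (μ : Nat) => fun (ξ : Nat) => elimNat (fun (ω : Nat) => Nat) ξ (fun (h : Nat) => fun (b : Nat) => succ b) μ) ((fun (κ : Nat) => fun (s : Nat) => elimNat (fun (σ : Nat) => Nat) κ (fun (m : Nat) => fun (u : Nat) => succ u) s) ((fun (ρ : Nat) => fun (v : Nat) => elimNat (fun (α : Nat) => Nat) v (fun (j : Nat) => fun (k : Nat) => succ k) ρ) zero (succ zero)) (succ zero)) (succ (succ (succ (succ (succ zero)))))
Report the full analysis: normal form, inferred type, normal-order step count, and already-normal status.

reduced normal form:
  fun (c : Vec Nat (succ (succ zero)) -> Vec Nat (succ (succ (succ (succ (succ zero)))))) => succ (succ (succ (succ (succ (succ (succ zero))))))
inferred type:
  (Vec Nat (succ (succ zero)) -> Vec Nat (succ (succ (succ (succ (succ zero)))))) -> Nat
steps to reach normal form (normal order): 18
already normal: no
first redex: a beta-redex


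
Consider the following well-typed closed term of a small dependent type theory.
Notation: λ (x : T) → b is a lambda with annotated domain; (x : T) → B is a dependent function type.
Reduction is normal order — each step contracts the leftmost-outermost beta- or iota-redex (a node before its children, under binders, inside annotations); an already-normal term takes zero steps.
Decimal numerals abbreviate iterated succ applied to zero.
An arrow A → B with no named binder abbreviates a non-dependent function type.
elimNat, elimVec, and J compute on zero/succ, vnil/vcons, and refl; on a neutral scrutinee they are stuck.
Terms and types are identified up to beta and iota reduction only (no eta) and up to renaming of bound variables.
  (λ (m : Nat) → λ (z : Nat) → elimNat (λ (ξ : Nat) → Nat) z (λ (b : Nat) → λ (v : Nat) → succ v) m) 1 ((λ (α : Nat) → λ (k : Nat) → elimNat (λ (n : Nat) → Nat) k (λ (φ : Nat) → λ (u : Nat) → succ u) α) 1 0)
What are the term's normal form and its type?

resulting normal form:
  2
inferred type:
  Nat
observation: 12 normal-order steps separate the term from its normal form.


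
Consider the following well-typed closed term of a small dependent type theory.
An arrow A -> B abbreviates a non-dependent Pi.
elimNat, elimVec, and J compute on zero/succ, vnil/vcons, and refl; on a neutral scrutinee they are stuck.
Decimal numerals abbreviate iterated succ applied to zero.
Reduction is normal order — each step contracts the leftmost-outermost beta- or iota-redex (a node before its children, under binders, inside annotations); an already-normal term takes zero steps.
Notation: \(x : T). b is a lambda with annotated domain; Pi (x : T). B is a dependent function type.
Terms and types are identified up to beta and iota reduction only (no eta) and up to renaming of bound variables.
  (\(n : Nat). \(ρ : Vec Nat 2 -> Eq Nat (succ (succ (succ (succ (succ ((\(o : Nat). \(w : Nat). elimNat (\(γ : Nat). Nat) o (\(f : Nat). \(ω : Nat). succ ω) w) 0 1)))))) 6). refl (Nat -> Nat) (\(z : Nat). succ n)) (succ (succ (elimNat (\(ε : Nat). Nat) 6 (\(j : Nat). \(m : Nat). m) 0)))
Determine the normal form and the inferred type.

normal form:
  \(n : Vec Nat 2 -> Eq Nat 6 6). refl (Nat -> Nat) (\(ρ : Nat). 9)
the term's type:
  (Vec Nat 2 -> Eq Nat 6 6) -> Eq (Nat -> Nat) (\(n : Nat). 9) (\(ρ : Nat). 9)


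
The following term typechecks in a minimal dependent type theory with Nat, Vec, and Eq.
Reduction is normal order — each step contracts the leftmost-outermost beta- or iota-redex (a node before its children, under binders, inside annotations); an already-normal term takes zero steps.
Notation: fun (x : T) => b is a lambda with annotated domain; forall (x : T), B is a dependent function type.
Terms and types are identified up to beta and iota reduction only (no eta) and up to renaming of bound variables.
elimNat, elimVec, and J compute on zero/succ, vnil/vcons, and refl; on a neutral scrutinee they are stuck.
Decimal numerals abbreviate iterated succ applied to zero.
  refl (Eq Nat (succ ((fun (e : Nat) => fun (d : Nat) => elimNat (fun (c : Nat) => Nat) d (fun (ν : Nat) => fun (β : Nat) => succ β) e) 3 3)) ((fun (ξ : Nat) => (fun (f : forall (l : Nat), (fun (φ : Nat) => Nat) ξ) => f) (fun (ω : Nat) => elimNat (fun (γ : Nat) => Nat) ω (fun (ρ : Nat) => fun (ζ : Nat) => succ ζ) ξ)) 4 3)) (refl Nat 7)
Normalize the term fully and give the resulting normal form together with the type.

resulting normal form:
  refl (Eq Nat 7 7) (refl Nat 7)
type:
  Eq (Eq Nat 7 7) (refl Nat 7) (refl Nat 7)


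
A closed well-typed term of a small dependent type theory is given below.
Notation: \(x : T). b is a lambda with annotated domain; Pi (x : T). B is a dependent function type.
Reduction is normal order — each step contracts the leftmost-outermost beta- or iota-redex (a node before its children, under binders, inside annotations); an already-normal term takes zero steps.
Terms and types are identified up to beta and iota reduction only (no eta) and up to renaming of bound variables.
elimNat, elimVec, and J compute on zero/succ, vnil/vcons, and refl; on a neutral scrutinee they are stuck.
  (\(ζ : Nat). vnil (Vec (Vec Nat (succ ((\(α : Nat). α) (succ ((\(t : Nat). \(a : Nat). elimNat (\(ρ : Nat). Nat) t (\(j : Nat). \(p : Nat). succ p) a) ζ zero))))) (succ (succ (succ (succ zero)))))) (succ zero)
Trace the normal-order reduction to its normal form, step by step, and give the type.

normal-order reduction sequence:
  (\(ζ : Nat). vnil (Vec (Vec Nat (succ ((\(α : Nat). α) (succ ((\(t : Nat). \(a : Nat). elimNat (\(ρ : Nat). Nat) t (\(j : Nat). \(p : Nat). succ p) a) ζ zero))))) (succ (succ (succ (succ zero)))))) (succ zero)
  ~> vnil (Vec (Vec Nat (succ ((\(ζ : Nat). ζ) (succ ((\(α : Nat). \(t : Nat). elimNat (\(a : Nat). Nat) α (\(ρ : Nat). \(j : Nat). succ j) t) (succ zero) zero))))) (succ (succ (succ (succ zero)))))
  ~> vnil (Vec (Vec Nat (succ (succ ((\(ζ : Nat). \(α : Nat). elimNat (\(t : Nat). Nat) ζ (\(a : Nat). \(ρ : Nat). succ ρ) α) (succ zero) zero)))) (succ (succ (succ (succ zero)))))
  ~> vnil (Vec (Vec Nat (succ (succ ((\(ζ : Nat). elimNat (\(α : Nat). Nat) (succ zero) (\(t : Nat). \(a : Nat). succ a) ζ) zero)))) (succ (succ (succ (succ zero)))))
  ~> vnil (Vec (Vec Nat (succ (succ (elimNat (\(ζ : Nat). Nat) (succ zero) (\(α : Nat). \(t : Nat). succ t) zero)))) (succ (succ (succ (succ zero)))))
  ~> vnil (Vec (Vec Nat (succ (succ (succ zero)))) (succ (succ (succ (succ zero)))))
the term's type:
  Vec (Vec (Vec Nat (succ (succ (succ zero)))) (succ (succ (succ (succ zero))))) zero


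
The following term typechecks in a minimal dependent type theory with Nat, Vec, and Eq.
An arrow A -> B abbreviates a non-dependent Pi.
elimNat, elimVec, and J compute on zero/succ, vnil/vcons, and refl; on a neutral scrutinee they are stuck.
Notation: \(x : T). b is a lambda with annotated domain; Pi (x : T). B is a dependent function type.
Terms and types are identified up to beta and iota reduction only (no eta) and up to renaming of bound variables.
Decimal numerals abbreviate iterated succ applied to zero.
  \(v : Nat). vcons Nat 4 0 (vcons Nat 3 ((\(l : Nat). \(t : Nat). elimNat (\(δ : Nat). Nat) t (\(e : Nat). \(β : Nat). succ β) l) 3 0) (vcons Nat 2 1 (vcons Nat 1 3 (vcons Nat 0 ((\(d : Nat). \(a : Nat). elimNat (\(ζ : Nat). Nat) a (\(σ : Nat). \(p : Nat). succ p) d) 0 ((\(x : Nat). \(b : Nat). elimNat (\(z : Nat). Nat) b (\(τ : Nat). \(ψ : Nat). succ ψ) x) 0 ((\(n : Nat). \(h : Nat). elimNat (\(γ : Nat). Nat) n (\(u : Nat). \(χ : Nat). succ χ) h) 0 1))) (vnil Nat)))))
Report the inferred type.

the term's type:
  Nat -> Vec Nat 5


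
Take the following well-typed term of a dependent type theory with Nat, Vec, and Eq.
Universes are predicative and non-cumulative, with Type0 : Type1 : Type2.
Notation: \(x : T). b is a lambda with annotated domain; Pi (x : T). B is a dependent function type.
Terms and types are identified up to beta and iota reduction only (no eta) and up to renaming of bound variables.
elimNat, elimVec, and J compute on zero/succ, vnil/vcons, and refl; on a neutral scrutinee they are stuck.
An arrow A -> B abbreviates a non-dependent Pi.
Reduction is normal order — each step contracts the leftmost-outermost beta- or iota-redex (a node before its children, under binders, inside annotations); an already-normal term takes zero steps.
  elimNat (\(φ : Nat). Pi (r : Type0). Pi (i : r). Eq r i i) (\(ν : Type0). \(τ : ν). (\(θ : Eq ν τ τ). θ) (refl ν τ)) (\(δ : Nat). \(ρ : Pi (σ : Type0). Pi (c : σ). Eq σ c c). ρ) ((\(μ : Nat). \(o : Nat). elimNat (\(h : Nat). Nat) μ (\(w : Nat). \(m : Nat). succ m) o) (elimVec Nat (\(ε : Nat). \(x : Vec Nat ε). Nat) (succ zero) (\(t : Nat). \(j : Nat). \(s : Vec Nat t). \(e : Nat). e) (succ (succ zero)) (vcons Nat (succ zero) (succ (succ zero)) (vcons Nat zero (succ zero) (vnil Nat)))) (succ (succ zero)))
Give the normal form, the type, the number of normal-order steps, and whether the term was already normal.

resulting normal form:
  \(φ : Type0). \(r : φ). refl φ r
the term's type:
  Pi (φ : Type0). Pi (r : φ). Eq φ r r
reduction steps (normal order): 31
already normal: no
first redex: a beta-redex


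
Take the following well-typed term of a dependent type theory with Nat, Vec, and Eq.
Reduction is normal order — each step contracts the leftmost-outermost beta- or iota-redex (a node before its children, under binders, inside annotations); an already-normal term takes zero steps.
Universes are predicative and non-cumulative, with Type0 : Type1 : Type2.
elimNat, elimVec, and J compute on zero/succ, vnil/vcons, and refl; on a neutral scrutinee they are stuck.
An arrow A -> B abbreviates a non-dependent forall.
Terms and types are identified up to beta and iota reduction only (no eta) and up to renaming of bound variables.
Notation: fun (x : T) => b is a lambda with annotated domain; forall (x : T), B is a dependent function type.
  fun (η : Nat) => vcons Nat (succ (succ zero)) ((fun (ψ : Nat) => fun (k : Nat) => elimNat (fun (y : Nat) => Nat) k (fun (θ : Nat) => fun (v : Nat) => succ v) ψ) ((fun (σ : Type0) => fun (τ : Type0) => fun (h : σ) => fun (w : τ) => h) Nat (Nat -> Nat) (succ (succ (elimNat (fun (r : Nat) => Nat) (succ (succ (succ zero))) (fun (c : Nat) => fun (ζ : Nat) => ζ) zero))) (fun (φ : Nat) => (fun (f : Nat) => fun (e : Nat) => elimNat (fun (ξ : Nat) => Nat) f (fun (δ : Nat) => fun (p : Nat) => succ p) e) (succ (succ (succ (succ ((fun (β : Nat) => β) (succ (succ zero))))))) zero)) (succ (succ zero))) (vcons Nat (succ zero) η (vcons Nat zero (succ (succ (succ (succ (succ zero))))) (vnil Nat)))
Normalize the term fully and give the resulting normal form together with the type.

resulting normal form:
  fun (η : Nat) => vcons Nat (succ (succ zero)) (succ (succ (succ (succ (succ (succ (succ zero))))))) (vcons Nat (succ zero) η (vcons Nat zero (succ (succ (succ (succ (succ zero))))) (vnil Nat)))
the term's type:
  Nat -> Vec Nat (succ (succ (succ zero)))
observation: 23 normal-order steps separate the term from its normal form.


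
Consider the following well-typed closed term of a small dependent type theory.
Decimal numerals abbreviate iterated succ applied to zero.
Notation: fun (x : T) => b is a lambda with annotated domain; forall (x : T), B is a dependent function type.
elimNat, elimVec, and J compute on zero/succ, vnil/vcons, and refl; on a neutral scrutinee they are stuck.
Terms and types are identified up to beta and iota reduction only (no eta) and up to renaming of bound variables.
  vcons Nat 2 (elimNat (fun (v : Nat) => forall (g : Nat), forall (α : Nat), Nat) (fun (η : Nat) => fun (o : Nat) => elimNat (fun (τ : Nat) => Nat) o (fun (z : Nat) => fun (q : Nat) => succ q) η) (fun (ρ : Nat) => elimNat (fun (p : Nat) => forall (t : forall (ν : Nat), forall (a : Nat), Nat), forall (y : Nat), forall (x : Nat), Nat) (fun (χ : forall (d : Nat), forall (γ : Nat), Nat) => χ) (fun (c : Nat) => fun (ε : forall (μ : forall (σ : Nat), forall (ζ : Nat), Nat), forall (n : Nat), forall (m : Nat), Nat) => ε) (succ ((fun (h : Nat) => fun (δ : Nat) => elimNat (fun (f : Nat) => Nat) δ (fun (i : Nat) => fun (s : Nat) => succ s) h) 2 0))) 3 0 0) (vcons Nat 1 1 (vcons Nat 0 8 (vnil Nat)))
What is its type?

the term's type:
  Vec Nat 3


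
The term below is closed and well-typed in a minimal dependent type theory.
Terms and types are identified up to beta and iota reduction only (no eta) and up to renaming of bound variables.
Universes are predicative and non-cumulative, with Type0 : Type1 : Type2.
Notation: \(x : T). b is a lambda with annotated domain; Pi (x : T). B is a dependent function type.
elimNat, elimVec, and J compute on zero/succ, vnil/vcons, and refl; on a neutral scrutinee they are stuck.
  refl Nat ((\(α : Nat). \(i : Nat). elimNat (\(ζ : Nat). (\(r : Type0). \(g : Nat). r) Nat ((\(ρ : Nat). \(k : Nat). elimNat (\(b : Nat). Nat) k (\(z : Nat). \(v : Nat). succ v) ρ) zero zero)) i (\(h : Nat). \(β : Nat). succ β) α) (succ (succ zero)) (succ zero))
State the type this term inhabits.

type:
  Eq Nat (succ (succ (succ zero))) (succ (succ (succ zero)))


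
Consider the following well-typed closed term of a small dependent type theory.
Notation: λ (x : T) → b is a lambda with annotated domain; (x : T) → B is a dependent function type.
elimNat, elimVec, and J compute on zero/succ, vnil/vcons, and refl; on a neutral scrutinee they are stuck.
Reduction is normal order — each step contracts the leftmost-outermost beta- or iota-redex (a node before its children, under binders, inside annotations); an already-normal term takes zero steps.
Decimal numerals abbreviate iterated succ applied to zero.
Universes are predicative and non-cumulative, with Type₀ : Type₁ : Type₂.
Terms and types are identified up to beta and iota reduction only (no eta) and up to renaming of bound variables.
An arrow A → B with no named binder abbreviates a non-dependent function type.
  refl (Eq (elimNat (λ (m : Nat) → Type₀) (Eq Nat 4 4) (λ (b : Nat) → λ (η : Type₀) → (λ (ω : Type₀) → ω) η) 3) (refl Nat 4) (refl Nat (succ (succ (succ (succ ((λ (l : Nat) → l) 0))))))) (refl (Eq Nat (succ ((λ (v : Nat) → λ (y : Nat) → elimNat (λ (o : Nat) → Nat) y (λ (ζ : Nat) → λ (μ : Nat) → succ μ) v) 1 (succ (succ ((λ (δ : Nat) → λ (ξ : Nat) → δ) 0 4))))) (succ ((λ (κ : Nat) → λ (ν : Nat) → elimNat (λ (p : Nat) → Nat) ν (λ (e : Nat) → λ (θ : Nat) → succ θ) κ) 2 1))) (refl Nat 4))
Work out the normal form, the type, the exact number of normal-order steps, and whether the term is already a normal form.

reduced normal form:
  refl (Eq (Eq Nat 4 4) (refl Nat 4) (refl Nat 4)) (refl (Eq Nat 4 4) (refl Nat 4))
the term's type:
  Eq (Eq (Eq Nat 4 4) (refl Nat 4) (refl Nat 4)) (refl (Eq Nat 4 4) (refl Nat 4)) (refl (Eq Nat 4 4) (refl Nat 4))
reduction steps (normal order): 31
started in normal form: no
first redex: an elimNat iota-redex


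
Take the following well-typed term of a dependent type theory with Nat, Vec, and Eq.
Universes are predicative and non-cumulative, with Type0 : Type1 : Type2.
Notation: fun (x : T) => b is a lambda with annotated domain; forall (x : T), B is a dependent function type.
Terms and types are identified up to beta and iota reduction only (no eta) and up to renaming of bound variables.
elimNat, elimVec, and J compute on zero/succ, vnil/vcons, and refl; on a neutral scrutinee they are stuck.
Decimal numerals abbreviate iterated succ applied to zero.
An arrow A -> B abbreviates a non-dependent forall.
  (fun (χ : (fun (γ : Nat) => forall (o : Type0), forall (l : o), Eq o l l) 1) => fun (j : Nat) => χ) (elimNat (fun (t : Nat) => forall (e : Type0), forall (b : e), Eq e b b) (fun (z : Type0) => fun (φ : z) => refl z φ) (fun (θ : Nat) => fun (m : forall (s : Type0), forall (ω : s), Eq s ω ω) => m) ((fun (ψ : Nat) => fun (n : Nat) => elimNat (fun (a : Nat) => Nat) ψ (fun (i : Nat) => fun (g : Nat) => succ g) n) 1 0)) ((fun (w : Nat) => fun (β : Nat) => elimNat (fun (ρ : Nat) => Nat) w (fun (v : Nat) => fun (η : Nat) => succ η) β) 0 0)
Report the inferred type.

inferred type:
  forall (χ : Type0), forall (γ : χ), Eq χ γ γ


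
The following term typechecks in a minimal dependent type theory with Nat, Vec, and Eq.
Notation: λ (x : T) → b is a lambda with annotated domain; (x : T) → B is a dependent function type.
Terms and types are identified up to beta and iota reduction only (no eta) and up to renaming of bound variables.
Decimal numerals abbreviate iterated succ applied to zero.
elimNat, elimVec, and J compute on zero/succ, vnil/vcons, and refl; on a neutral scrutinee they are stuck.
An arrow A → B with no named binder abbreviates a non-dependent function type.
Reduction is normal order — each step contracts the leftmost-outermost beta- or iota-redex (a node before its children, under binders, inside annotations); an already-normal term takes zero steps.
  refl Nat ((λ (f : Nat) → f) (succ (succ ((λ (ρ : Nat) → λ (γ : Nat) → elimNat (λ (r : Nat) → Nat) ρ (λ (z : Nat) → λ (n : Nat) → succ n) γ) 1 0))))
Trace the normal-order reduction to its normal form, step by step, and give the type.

reduction (normal order):
  refl Nat ((λ (f : Nat) → f) (succ (succ ((λ (ρ : Nat) → λ (γ : Nat) → elimNat (λ (r : Nat) → Nat) ρ (λ (z : Nat) → λ (n : Nat) → succ n) γ) 1 0))))
  ~> refl Nat (succ (succ ((λ (f : Nat) → λ (ρ : Nat) → elimNat (λ (γ : Nat) → Nat) f (λ (r : Nat) → λ (z : Nat) → succ z) ρ) 1 0)))
  ~> refl Nat (succ (succ ((λ (f : Nat) → elimNat (λ (ρ : Nat) → Nat) 1 (λ (γ : Nat) → λ (r : Nat) → succ r) f) 0)))
  ~> refl Nat (succ (succ (elimNat (λ (f : Nat) → Nat) 1 (λ (ρ : Nat) → λ (γ : Nat) → succ γ) 0)))
  ~> refl Nat 3
type:
  Eq Nat 3 3


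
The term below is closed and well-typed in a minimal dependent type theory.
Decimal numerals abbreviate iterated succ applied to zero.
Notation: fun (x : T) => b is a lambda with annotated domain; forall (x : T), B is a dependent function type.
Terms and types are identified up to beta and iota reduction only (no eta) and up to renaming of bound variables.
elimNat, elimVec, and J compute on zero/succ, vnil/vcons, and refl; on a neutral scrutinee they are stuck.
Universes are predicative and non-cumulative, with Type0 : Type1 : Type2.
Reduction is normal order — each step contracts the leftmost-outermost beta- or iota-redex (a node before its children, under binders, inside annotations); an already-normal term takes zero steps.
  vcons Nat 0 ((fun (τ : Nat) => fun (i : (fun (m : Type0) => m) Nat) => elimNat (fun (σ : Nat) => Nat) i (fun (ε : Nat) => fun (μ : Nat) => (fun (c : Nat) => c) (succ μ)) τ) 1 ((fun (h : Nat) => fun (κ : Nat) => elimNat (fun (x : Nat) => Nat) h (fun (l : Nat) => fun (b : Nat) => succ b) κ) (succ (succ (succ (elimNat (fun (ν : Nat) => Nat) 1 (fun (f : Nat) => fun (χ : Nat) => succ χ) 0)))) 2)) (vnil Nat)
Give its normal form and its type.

reduced normal form:
  vcons Nat 0 7 (vnil Nat)
the term's type:
  Vec Nat 1
observation: contracting a beta-redex first, the term normalizes in 17 steps.


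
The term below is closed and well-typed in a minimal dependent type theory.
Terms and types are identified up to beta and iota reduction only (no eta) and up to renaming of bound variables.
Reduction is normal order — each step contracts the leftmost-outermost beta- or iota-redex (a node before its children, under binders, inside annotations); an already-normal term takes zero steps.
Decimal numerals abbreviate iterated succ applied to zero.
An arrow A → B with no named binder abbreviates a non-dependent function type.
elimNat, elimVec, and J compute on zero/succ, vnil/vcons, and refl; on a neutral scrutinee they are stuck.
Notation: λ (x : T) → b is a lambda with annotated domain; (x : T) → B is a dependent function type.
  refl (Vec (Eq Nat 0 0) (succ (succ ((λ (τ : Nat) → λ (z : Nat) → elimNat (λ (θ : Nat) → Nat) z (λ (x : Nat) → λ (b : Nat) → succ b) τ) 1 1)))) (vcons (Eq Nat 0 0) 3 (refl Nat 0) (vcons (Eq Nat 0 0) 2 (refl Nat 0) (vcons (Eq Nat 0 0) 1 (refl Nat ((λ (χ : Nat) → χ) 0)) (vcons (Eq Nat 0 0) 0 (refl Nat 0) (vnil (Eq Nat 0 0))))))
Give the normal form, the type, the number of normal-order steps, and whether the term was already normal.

normal form:
  refl (Vec (Eq Nat 0 0) 4) (vcons (Eq Nat 0 0) 3 (refl Nat 0) (vcons (Eq Nat 0 0) 2 (refl Nat 0) (vcons (Eq Nat 0 0) 1 (refl Nat 0) (vcons (Eq Nat 0 0) 0 (refl Nat 0) (vnil (Eq Nat 0 0))))))
type:
  Eq (Vec (Eq Nat 0 0) 4) (vcons (Eq Nat 0 0) 3 (refl Nat 0) (vcons (Eq Nat 0 0) 2 (refl Nat 0) (vcons (Eq Nat 0 0) 1 (refl Nat 0) (vcons (Eq Nat 0 0) 0 (refl Nat 0) (vnil (Eq Nat 0 0)))))) (vcons (Eq Nat 0 0) 3 (refl Nat 0) (vcons (Eq Nat 0 0) 2 (refl Nat 0) (vcons (Eq Nat 0 0) 1 (refl Nat 0) (vcons (Eq Nat 0 0) 0 (refl Nat 0) (vnil (Eq Nat 0 0))))))
reduction steps (normal order): 7
already normal: no
first redex: a beta-redex
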